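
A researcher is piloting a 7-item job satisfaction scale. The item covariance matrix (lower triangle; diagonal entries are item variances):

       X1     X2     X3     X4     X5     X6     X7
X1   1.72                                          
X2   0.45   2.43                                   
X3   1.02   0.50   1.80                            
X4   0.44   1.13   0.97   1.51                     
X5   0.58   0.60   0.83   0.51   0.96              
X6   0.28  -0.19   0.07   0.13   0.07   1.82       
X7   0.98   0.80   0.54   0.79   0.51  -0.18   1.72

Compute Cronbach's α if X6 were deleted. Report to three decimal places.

Remaining items: X1, X2, X3, X4, X5, X7 (k = 6).
Σσ²ᵢ = 1.72 + 2.43 + 1.80 + 1.51 + 0.96 + 1.72 = 10.14
σ²_T = 10.14 + 2 × 10.65 = 31.44
α (item deleted) = (6/5)·(1 − 10.14/31.44) = 0.813

Cronbach's α = 0.813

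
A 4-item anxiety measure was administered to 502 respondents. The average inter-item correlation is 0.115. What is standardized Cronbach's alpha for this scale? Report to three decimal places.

standardized Cronbach's alpha = 0.342

Standardized α = k·r̄ / (1 + (k−1)·r̄) = 4 × 0.115 / (1 + 3 × 0.115)
  = 0.4600 / 1.3450 = 0.342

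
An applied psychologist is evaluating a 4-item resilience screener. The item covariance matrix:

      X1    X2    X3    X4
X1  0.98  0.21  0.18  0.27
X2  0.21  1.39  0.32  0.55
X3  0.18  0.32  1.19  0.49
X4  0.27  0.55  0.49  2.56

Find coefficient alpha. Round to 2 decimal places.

sum of item variances = 0.98 + 1.39 + 1.19 + 2.56 = 6.12
Sum of off-diagonal covariances = 2.02
σ²_T = 6.12 + 2 × 2.02 = 10.16
α = (k/(k−1))·(1 − sum of item variances/σ²_T) = (4/3)·(1 − 6.12/10.16) = 0.53

α = 0.53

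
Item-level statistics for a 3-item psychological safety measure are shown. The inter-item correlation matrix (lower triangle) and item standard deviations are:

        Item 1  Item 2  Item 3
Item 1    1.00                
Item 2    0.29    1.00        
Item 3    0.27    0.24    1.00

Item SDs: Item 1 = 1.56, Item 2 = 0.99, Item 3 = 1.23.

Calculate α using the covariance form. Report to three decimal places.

Σσ²ᵢ = 1.56² + 0.99² + 1.23² = 4.9266
Covariances σ_ij = r_ij · s_i · s_j:
  σ(Item 1,Item 2) = 0.29 × 1.56 × 0.99 = 0.4479
  σ(Item 1,Item 3) = 0.27 × 1.56 × 1.23 = 0.5181
  σ(Item 2,Item 3) = 0.24 × 0.99 × 1.23 = 0.2922
σ²_T = Σσ²ᵢ + 2·Σσ_ij = 4.9266 + 2 × 1.2582 = 7.4430
α = (3/2)·(1 − 4.9266/7.4430) = 0.507

α = 0.507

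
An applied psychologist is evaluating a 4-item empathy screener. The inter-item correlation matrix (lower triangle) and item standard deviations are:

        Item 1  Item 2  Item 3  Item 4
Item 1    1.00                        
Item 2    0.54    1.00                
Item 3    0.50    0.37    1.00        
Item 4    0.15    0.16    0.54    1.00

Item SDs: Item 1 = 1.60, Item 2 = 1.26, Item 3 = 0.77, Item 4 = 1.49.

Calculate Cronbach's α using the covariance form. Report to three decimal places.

Σσ²ᵢ = 1.60² + 1.26² + 0.77² + 1.49² = 6.9606
Covariances σ_ij = r_ij · s_i · s_j:
  σ(Item 1,Item 2) = 0.54 × 1.60 × 1.26 = 1.0886
  σ(Item 1,Item 3) = 0.50 × 1.60 × 0.77 = 0.6160
  σ(Item 1,Item 4) = 0.15 × 1.60 × 1.49 = 0.3576
  σ(Item 2,Item 3) = 0.37 × 1.26 × 0.77 = 0.3590
  σ(Item 2,Item 4) = 0.16 × 1.26 × 1.49 = 0.3004
  σ(Item 3,Item 4) = 0.54 × 0.77 × 1.49 = 0.6195
σ²_T = Σσ²ᵢ + 2·Σσ_ij = 6.9606 + 2 × 3.3411 = 13.6428
α = (4/3)·(1 − 6.9606/13.6428) = 0.653

Cronbach's α = 0.653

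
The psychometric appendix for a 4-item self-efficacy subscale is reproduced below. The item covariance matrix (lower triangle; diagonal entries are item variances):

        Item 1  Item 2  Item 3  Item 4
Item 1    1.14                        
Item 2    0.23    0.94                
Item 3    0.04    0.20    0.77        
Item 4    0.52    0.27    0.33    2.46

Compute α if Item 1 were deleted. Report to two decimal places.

α = 0.42

Remaining items: Item 2, Item 3, Item 4 (k = 3).
Σσᵢ² = 0.94 + 0.77 + 2.46 = 4.17
σ²_T = 4.17 + 2 × 0.80 = 5.77
α (item deleted) = (3/2)·(1 − 4.17/5.77) = 0.42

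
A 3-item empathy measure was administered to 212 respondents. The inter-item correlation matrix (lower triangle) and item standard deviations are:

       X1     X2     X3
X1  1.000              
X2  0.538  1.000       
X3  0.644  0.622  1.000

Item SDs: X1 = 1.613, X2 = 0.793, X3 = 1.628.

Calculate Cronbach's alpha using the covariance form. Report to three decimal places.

α = 0.780

Σσ²ᵢ = 1.613² + 0.793² + 1.628² = 5.8810
Covariances σ_ij = r_ij · s_i · s_j:
  σ(X1,X2) = 0.538 × 1.613 × 0.793 = 0.6882
  σ(X1,X3) = 0.644 × 1.613 × 1.628 = 1.6911
  σ(X2,X3) = 0.622 × 0.793 × 1.628 = 0.8030
σ²_T = Σσ²ᵢ + 2·Σσ_ij = 5.8810 + 2 × 3.1823 = 12.2456
α = (3/2)·(1 − 5.8810/12.2456) = 0.780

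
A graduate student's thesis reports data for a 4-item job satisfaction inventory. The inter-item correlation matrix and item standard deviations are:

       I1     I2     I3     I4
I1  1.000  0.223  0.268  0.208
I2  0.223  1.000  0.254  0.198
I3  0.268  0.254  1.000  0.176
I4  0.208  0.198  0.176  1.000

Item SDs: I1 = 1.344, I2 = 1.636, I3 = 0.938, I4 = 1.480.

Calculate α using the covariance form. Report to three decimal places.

α = 0.512

Σσ²ᵢ = 1.344² + 1.636² + 0.938² + 1.480² = 7.5531
Covariances σ_ij = r_ij · s_i · s_j:
  σ(I1,I2) = 0.223 × 1.344 × 1.636 = 0.4903
  σ(I1,I3) = 0.268 × 1.344 × 0.938 = 0.3379
  σ(I1,I4) = 0.208 × 1.344 × 1.480 = 0.4137
  σ(I2,I3) = 0.254 × 1.636 × 0.938 = 0.3898
  σ(I2,I4) = 0.198 × 1.636 × 1.480 = 0.4794
  σ(I3,I4) = 0.176 × 0.938 × 1.480 = 0.2443
σ²_T = Σσ²ᵢ + 2·Σσ_ij = 7.5531 + 2 × 2.3554 = 12.2639
α = (4/3)·(1 − 7.5531/12.2639) = 0.512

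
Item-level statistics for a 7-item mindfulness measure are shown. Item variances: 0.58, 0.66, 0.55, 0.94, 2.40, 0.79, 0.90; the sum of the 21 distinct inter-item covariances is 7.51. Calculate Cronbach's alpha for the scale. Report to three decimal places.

sum of item variances = 0.58 + 0.66 + 0.55 + 0.94 + 2.40 + 0.79 + 0.90 = 6.82
Sum of distinct covariances = 7.51
σ²_total = sum of item variances + 2·Σcov = 6.82 + 2 × 7.51 = 21.84
α = (7/6)·(1 − 6.82/21.84) = 0.802

Cronbach's alpha = 0.802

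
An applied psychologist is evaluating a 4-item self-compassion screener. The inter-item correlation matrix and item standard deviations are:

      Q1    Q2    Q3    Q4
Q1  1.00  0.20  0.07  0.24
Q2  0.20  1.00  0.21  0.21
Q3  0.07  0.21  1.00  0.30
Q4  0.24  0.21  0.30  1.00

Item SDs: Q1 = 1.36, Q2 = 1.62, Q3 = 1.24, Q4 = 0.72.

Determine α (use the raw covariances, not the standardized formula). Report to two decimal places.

Σσ²ᵢ = 1.36² + 1.62² + 1.24² + 0.72² = 6.5300
Covariances σ_ij = r_ij · s_i · s_j:
  σ(Q1,Q2) = 0.20 × 1.36 × 1.62 = 0.4406
  σ(Q1,Q3) = 0.07 × 1.36 × 1.24 = 0.1180
  σ(Q1,Q4) = 0.24 × 1.36 × 0.72 = 0.2350
  σ(Q2,Q3) = 0.21 × 1.62 × 1.24 = 0.4218
  σ(Q2,Q4) = 0.21 × 1.62 × 0.72 = 0.2449
  σ(Q3,Q4) = 0.30 × 1.24 × 0.72 = 0.2678
σ²_T = Σσ²ᵢ + 2·Σσ_ij = 6.5300 + 2 × 1.7281 = 9.9862
α = (4/3)·(1 − 6.5300/9.9862) = 0.46

α = 0.46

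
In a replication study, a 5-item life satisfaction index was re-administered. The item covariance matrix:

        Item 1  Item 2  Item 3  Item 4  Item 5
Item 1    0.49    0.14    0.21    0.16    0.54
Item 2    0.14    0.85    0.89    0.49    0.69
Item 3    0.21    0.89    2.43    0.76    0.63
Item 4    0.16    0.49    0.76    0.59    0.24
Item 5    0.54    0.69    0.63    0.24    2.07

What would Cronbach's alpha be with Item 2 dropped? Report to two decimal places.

Remaining items: Item 1, Item 3, Item 4, Item 5 (k = 4).
Σσᵢ² = 0.49 + 2.43 + 0.59 + 2.07 = 5.58
σ²_T = 5.58 + 2 × 2.54 = 10.66
α (item deleted) = (4/3)·(1 − 5.58/10.66) = 0.64

Cronbach's alpha = 0.64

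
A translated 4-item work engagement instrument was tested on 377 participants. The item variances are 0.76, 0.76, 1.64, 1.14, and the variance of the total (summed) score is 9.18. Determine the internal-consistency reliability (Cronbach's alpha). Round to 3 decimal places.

α = 0.709

sum of item variances = 0.76 + 0.76 + 1.64 + 1.14 = 4.30
α = (k/(k−1))·(1 − sum of item variances/σ²_T) = (4/3)·(1 − 4.30/9.18) = 0.709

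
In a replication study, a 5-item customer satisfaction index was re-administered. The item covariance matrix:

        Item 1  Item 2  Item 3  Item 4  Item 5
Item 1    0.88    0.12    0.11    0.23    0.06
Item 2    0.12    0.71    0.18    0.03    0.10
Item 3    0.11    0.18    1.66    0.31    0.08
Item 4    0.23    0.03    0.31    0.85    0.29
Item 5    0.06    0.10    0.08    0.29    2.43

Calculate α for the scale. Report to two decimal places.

ΣVar(i) = 0.88 + 0.71 + 1.66 + 0.85 + 2.43 = 6.53
Sum of off-diagonal covariances = 1.51
σ²_T = 6.53 + 2 × 1.51 = 9.55
α = (k/(k−1))·(1 − ΣVar(i)/σ²_T) = (5/4)·(1 − 6.53/9.55) = 0.40

α = 0.40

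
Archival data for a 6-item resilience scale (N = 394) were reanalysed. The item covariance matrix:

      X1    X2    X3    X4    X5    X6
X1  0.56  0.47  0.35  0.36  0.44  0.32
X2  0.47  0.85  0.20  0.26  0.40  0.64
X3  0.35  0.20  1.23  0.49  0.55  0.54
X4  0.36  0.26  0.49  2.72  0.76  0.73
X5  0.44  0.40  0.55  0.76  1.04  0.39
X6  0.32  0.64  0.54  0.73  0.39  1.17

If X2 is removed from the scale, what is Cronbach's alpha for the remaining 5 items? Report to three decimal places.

Cronbach's alpha = 0.743

Remaining items: X1, X3, X4, X5, X6 (k = 5).
Σσ²ᵢ = 0.56 + 1.23 + 2.72 + 1.04 + 1.17 = 6.72
total variance = 6.72 + 2 × 4.93 = 16.58
α (item deleted) = (5/4)·(1 − 6.72/16.58) = 0.743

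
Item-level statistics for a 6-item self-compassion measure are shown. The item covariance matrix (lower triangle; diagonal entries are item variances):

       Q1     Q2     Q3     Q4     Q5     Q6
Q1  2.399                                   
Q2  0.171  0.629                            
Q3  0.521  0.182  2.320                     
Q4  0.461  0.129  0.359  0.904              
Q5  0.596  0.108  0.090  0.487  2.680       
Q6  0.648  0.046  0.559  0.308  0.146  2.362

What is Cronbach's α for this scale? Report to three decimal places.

Cronbach's α = 0.552

Σσᵢ² = 2.399 + 0.629 + 2.320 + 0.904 + 2.680 + 2.362 = 11.294
Sum of off-diagonal covariances = 4.811
total variance = 11.294 + 2 × 4.811 = 20.916
α = (k/(k−1))·(1 − Σσᵢ²/total variance) = (6/5)·(1 − 11.294/20.916) = 0.552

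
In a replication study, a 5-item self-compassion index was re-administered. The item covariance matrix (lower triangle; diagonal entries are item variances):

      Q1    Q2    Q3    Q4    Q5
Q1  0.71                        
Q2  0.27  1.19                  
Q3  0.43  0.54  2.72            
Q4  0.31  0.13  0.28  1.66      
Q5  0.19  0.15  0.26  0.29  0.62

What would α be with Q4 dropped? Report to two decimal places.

α = 0.55

Remaining items: Q1, Q2, Q3, Q5 (k = 4).
Σσᵢ² = 0.71 + 1.19 + 2.72 + 0.62 = 5.24
σ²_total = 5.24 + 2 × 1.84 = 8.92
α (item deleted) = (4/3)·(1 − 5.24/8.92) = 0.55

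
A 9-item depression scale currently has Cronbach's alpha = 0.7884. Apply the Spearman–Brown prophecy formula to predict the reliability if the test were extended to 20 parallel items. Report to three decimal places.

predicted reliability = 0.892

Length factor m = 20/9 = 2.2222
α' = m·α / (1 + (m−1)·α)
   = 20/9 × 0.7884 / (1 + (20/9 − 1) × 0.7884)
   = 1.7520 / 1.9636 = 0.892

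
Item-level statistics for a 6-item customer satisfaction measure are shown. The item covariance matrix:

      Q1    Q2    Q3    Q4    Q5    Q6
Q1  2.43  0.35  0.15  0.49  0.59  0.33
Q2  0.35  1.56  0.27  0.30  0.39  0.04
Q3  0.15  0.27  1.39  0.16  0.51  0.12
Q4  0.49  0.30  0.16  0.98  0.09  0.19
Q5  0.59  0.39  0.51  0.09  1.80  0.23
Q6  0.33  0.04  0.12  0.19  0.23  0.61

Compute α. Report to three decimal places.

α = 0.588

sum of item variances = 2.43 + 1.56 + 1.39 + 0.98 + 1.80 + 0.61 = 8.77
Sum of off-diagonal covariances = 4.21
σ²_T = 8.77 + 2 × 4.21 = 17.19
α = (k/(k−1))·(1 − sum of item variances/σ²_T) = (6/5)·(1 − 8.77/17.19) = 0.588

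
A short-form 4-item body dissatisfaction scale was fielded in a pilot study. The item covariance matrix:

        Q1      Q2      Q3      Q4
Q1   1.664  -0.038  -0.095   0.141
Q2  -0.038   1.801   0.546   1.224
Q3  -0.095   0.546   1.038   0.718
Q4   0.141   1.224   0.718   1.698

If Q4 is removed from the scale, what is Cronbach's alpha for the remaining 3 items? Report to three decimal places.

Cronbach's alpha = 0.233

Remaining items: Q1, Q2, Q3 (k = 3).
sum of item variances = 1.664 + 1.801 + 1.038 = 4.503
Var(T) = 4.503 + 2 × 0.413 = 5.329
α (item deleted) = (3/2)·(1 − 4.503/5.329) = 0.233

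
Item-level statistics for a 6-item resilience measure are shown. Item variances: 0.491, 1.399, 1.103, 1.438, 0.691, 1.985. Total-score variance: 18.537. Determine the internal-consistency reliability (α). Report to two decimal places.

Σσ²ᵢ = 0.491 + 1.399 + 1.103 + 1.438 + 0.691 + 1.985 = 7.107
α = (k/(k−1))·(1 − Σσ²ᵢ/total variance) = (6/5)·(1 − 7.107/18.537) = 0.74

α = 0.74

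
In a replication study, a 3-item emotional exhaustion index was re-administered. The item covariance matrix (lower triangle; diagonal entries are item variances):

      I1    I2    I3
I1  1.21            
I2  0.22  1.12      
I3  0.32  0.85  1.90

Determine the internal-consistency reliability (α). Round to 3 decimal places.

sum of item variances = 1.21 + 1.12 + 1.90 = 4.23
Sum of off-diagonal covariances = 1.39
Var(T) = 4.23 + 2 × 1.39 = 7.01
α = (k/(k−1))·(1 − sum of item variances/Var(T)) = (3/2)·(1 − 4.23/7.01) = 0.595

α = 0.595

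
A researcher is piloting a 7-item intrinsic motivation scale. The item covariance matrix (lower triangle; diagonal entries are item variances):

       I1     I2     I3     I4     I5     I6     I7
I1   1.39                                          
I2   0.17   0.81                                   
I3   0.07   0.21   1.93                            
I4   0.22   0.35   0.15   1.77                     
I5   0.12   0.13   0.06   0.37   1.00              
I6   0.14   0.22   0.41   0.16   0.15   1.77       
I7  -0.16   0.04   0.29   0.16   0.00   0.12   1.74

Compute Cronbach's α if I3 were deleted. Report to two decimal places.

Remaining items: I1, I2, I4, I5, I6, I7 (k = 6).
Σσᵢ² = 1.39 + 0.81 + 1.77 + 1.00 + 1.77 + 1.74 = 8.48
total variance = 8.48 + 2 × 2.19 = 12.86
α (item deleted) = (6/5)·(1 − 8.48/12.86) = 0.41

α = 0.41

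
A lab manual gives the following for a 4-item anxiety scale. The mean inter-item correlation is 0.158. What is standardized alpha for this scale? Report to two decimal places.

standardized alpha = 0.43

Standardized α = k·r̄ / (1 + (k−1)·r̄) = 4 × 0.158 / (1 + 3 × 0.158)
  = 0.6320 / 1.4740 = 0.43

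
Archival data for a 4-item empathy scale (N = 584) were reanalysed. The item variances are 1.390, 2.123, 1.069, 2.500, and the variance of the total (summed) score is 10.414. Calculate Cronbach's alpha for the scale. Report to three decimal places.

Cronbach's alpha = 0.427

Σσ²ᵢ = 1.390 + 2.123 + 1.069 + 2.500 = 7.082
α = (k/(k−1))·(1 − Σσ²ᵢ/Var(T)) = (4/3)·(1 − 7.082/10.414) = 0.427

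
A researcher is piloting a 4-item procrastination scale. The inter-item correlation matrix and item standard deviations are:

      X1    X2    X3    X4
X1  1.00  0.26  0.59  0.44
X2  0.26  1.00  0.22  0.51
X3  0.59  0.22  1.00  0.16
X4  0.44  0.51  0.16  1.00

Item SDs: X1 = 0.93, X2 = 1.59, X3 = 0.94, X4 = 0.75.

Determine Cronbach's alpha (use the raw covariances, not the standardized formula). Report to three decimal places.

α = 0.643

Σσ²ᵢ = 0.93² + 1.59² + 0.94² + 0.75² = 4.8391
Covariances σ_ij = r_ij · s_i · s_j:
  σ(X1,X2) = 0.26 × 0.93 × 1.59 = 0.3845
  σ(X1,X3) = 0.59 × 0.93 × 0.94 = 0.5158
  σ(X1,X4) = 0.44 × 0.93 × 0.75 = 0.3069
  σ(X2,X3) = 0.22 × 1.59 × 0.94 = 0.3288
  σ(X2,X4) = 0.51 × 1.59 × 0.75 = 0.6082
  σ(X3,X4) = 0.16 × 0.94 × 0.75 = 0.1128
σ²_T = Σσ²ᵢ + 2·Σσ_ij = 4.8391 + 2 × 2.2570 = 9.3531
α = (4/3)·(1 − 4.8391/9.3531) = 0.643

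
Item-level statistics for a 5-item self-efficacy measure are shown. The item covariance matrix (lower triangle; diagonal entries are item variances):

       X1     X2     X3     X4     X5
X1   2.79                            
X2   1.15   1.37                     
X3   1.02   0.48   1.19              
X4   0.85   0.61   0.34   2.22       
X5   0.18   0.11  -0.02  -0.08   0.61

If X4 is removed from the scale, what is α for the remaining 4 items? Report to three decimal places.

Remaining items: X1, X2, X3, X5 (k = 4).
ΣVar(i) = 2.79 + 1.37 + 1.19 + 0.61 = 5.96
σ²_T = 5.96 + 2 × 2.92 = 11.80
α (item deleted) = (4/3)·(1 − 5.96/11.80) = 0.660

α = 0.660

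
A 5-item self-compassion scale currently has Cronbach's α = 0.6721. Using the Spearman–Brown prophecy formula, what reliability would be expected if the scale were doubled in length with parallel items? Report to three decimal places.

predicted reliability = 0.804

Length factor m = 2
α' = m·α / (1 + (m−1)·α)
   = 2 × 0.6721 / (1 + (2 − 1) × 0.6721)
   = 1.3442 / 1.6721 = 0.804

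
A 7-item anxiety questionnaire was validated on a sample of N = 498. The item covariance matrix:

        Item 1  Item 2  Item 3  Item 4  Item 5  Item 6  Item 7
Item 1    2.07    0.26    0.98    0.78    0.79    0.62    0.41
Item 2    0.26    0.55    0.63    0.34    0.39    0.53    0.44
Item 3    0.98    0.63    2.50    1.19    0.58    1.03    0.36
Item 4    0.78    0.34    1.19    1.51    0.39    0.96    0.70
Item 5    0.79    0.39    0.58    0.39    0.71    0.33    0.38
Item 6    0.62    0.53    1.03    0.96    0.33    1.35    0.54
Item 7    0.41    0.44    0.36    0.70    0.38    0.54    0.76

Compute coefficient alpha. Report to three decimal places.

sum of item variances = 2.07 + 0.55 + 2.50 + 1.51 + 0.71 + 1.35 + 0.76 = 9.45
Sum of the distinct covariances = 12.63
Var(T) = 9.45 + 2 × 12.63 = 34.71
α = (k/(k−1))·(1 − sum of item variances/Var(T)) = (7/6)·(1 − 9.45/34.71) = 0.849

coefficient alpha = 0.849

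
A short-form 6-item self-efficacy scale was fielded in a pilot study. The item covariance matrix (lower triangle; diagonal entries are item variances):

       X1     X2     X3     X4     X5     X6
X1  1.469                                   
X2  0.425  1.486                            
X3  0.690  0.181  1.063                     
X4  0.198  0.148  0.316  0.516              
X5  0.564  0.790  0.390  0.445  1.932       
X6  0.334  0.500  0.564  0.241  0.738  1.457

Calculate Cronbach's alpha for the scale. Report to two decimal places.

Cronbach's alpha = 0.75

sum of item variances = 1.469 + 1.486 + 1.063 + 0.516 + 1.932 + 1.457 = 7.923
Sum of off-diagonal covariances = 6.524
total variance = 7.923 + 2 × 6.524 = 20.971
α = (k/(k−1))·(1 − sum of item variances/total variance) = (6/5)·(1 − 7.923/20.971) = 0.75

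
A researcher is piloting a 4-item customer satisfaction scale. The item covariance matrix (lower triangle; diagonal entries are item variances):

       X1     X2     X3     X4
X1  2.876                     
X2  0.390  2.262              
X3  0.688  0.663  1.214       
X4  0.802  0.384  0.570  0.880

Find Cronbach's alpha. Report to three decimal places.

Cronbach's alpha = 0.656

ΣVar(i) = 2.876 + 2.262 + 1.214 + 0.880 = 7.232
Sum of off-diagonal covariances = 3.497
σ²_total = 7.232 + 2 × 3.497 = 14.226
α = (k/(k−1))·(1 − ΣVar(i)/σ²_total) = (4/3)·(1 − 7.232/14.226) = 0.656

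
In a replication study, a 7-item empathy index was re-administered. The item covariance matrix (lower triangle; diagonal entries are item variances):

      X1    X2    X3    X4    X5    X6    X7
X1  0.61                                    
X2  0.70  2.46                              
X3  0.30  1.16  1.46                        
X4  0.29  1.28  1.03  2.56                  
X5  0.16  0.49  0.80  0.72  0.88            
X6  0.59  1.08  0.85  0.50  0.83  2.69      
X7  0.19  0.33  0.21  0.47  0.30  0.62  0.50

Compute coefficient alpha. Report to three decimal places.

Σσᵢ² = 0.61 + 2.46 + 1.46 + 2.56 + 0.88 + 2.69 + 0.50 = 11.16
Σ_{i<j} σ_ij = 12.90
σ²_T = 11.16 + 2 × 12.90 = 36.96
α = (k/(k−1))·(1 − Σσᵢ²/σ²_T) = (7/6)·(1 − 11.16/36.96) = 0.814

coefficient alpha = 0.814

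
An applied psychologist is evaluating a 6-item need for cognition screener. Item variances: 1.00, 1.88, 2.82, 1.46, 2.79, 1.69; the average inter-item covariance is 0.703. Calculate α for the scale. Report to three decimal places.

Σσᵢ² = 1.00 + 1.88 + 2.82 + 1.46 + 2.79 + 1.69 = 11.64
Sum of the 15 distinct covariances = 15 × 0.703 = 10.545
σ²_total = Σσᵢ² + 2·Σcov = 11.64 + 2 × 10.545 = 32.730
α = (6/5)·(1 − 11.64/32.730) = 0.773

α = 0.773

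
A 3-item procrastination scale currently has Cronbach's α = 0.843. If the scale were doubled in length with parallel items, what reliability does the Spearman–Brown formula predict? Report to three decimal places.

predicted reliability = 0.915

Length factor m = 2
α' = m·α / (1 + (m−1)·α)
   = 2 × 0.843 / (1 + (2 − 1) × 0.843)
   = 1.6860 / 1.8430 = 0.915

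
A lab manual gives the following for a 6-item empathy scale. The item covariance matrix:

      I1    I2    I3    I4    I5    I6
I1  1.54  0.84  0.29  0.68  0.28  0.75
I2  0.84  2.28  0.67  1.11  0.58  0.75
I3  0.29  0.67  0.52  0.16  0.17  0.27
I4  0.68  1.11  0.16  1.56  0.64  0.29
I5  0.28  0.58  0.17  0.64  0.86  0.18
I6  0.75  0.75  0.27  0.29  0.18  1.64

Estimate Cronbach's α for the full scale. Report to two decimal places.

α = 0.78

ΣVar(i) = 1.54 + 2.28 + 0.52 + 1.56 + 0.86 + 1.64 = 8.40
Sum of off-diagonal covariances = 7.66
σ²_total = 8.40 + 2 × 7.66 = 23.72
α = (k/(k−1))·(1 − ΣVar(i)/σ²_total) = (6/5)·(1 − 8.40/23.72) = 0.78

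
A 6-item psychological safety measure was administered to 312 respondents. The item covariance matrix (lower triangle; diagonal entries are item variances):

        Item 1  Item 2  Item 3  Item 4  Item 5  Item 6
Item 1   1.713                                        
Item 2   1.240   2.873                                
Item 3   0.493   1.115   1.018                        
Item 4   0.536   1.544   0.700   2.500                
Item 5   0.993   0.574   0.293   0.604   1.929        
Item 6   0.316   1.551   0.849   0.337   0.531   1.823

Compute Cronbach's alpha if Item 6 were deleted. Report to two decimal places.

Cronbach's alpha = 0.77

Remaining items: Item 1, Item 2, Item 3, Item 4, Item 5 (k = 5).
Σσ²ᵢ = 1.713 + 2.873 + 1.018 + 2.500 + 1.929 = 10.033
σ²_T = 10.033 + 2 × 8.092 = 26.217
α (item deleted) = (5/4)·(1 − 10.033/26.217) = 0.77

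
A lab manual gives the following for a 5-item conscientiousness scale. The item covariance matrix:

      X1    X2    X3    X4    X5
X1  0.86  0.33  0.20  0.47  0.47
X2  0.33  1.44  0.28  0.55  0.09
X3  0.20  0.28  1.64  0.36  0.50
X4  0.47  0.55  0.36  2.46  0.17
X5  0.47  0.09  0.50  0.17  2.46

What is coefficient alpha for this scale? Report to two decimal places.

ΣVar(i) = 0.86 + 1.44 + 1.64 + 2.46 + 2.46 = 8.86
Σ_{i<j} σ_ij = 3.42
Var(T) = 8.86 + 2 × 3.42 = 15.70
α = (k/(k−1))·(1 − ΣVar(i)/Var(T)) = (5/4)·(1 − 8.86/15.70) = 0.54

α = 0.54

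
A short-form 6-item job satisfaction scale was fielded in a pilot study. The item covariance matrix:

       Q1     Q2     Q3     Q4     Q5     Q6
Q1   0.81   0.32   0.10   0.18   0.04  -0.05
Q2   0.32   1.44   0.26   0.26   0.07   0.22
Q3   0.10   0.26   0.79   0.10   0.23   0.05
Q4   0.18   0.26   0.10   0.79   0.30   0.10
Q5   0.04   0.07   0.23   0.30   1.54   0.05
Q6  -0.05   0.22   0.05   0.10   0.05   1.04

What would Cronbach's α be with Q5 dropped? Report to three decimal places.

Remaining items: Q1, Q2, Q3, Q4, Q6 (k = 5).
Σσ²ᵢ = 0.81 + 1.44 + 0.79 + 0.79 + 1.04 = 4.87
σ²_T = 4.87 + 2 × 1.54 = 7.95
α (item deleted) = (5/4)·(1 − 4.87/7.95) = 0.484

Cronbach's α = 0.484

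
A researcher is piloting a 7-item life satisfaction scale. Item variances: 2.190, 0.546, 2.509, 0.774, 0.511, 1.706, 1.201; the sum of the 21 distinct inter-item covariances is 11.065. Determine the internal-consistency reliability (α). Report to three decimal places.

α = 0.818

Σσ²ᵢ = 2.190 + 0.546 + 2.509 + 0.774 + 0.511 + 1.706 + 1.201 = 9.437
Sum of distinct covariances = 11.065
σ²_total = Σσ²ᵢ + 2·Σcov = 9.437 + 2 × 11.065 = 31.567
α = (7/6)·(1 − 9.437/31.567) = 0.818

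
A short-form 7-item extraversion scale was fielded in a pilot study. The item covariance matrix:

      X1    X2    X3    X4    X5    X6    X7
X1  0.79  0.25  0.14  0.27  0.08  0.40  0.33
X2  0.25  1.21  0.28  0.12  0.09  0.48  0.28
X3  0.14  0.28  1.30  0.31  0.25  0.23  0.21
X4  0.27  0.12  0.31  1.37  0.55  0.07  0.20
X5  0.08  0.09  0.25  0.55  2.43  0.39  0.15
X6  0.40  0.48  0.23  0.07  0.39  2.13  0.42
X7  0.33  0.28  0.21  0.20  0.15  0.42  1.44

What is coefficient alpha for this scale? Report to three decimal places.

α = 0.592

Σσᵢ² = 0.79 + 1.21 + 1.30 + 1.37 + 2.43 + 2.13 + 1.44 = 10.67
Sum of off-diagonal covariances = 5.50
Var(T) = 10.67 + 2 × 5.50 = 21.67
α = (k/(k−1))·(1 − Σσᵢ²/Var(T)) = (7/6)·(1 − 10.67/21.67) = 0.592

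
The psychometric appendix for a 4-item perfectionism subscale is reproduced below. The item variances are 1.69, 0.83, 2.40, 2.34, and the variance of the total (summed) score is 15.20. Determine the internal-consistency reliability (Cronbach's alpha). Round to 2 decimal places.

Cronbach's alpha = 0.70

Σσ²ᵢ = 1.69 + 0.83 + 2.40 + 2.34 = 7.26
α = (k/(k−1))·(1 − Σσ²ᵢ/σ²_T) = (4/3)·(1 − 7.26/15.20) = 0.70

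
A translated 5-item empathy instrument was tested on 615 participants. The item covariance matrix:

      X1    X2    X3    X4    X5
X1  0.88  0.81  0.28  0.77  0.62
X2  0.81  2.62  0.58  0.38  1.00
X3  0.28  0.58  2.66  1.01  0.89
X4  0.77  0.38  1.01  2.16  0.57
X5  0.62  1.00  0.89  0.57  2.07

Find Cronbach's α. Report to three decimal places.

Cronbach's α = 0.714

Σσ²ᵢ = 0.88 + 2.62 + 2.66 + 2.16 + 2.07 = 10.39
Sum of off-diagonal covariances = 6.91
total variance = 10.39 + 2 × 6.91 = 24.21
α = (k/(k−1))·(1 − Σσ²ᵢ/total variance) = (5/4)·(1 − 10.39/24.21) = 0.714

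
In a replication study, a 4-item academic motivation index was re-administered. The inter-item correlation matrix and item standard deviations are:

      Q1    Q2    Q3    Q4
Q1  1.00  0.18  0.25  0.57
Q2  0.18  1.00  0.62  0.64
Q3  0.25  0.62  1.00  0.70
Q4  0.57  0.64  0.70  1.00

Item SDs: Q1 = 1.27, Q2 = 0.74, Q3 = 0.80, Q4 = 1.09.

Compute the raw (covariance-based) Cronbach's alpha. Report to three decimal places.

Σσ²ᵢ = 1.27² + 0.74² + 0.80² + 1.09² = 3.9886
Covariances σ_ij = r_ij · s_i · s_j:
  σ(Q1,Q2) = 0.18 × 1.27 × 0.74 = 0.1692
  σ(Q1,Q3) = 0.25 × 1.27 × 0.80 = 0.2540
  σ(Q1,Q4) = 0.57 × 1.27 × 1.09 = 0.7891
  σ(Q2,Q3) = 0.62 × 0.74 × 0.80 = 0.3670
  σ(Q2,Q4) = 0.64 × 0.74 × 1.09 = 0.5162
  σ(Q3,Q4) = 0.70 × 0.80 × 1.09 = 0.6104
σ²_T = Σσ²ᵢ + 2·Σσ_ij = 3.9886 + 2 × 2.7059 = 9.4004
α = (4/3)·(1 − 3.9886/9.4004) = 0.768

α = 0.768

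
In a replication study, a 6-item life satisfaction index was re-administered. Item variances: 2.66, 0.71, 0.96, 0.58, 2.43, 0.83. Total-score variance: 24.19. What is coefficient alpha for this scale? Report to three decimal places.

coefficient alpha = 0.795

ΣVar(i) = 2.66 + 0.71 + 0.96 + 0.58 + 2.43 + 0.83 = 8.17
α = (k/(k−1))·(1 − ΣVar(i)/σ²_T) = (6/5)·(1 − 8.17/24.19) = 0.795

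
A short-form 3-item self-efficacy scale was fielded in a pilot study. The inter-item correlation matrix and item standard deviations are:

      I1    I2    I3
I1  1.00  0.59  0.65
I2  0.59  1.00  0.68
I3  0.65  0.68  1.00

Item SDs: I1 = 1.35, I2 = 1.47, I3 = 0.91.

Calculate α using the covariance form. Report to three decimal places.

α = 0.817

Σσ²ᵢ = 1.35² + 1.47² + 0.91² = 4.8115
Covariances σ_ij = r_ij · s_i · s_j:
  σ(I1,I2) = 0.59 × 1.35 × 1.47 = 1.1709
  σ(I1,I3) = 0.65 × 1.35 × 0.91 = 0.7985
  σ(I2,I3) = 0.68 × 1.47 × 0.91 = 0.9096
σ²_T = Σσ²ᵢ + 2·Σσ_ij = 4.8115 + 2 × 2.8790 = 10.5695
α = (3/2)·(1 − 4.8115/10.5695) = 0.817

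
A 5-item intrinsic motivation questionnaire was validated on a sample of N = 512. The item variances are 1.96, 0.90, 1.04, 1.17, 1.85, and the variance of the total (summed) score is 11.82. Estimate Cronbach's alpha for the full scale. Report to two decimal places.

Σσ²ᵢ = 1.96 + 0.90 + 1.04 + 1.17 + 1.85 = 6.92
α = (k/(k−1))·(1 − Σσ²ᵢ/σ²_T) = (5/4)·(1 − 6.92/11.82) = 0.52

α = 0.52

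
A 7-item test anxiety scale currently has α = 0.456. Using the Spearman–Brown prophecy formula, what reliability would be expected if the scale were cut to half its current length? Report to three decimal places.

predicted reliability = 0.295

Length factor m = 1/2
α' = m·α / (1 − (1−m)·α)
   = 1/2 × 0.456 / (1 − (1 − 1/2) × 0.456)
   = 0.2280 / 0.7720 = 0.295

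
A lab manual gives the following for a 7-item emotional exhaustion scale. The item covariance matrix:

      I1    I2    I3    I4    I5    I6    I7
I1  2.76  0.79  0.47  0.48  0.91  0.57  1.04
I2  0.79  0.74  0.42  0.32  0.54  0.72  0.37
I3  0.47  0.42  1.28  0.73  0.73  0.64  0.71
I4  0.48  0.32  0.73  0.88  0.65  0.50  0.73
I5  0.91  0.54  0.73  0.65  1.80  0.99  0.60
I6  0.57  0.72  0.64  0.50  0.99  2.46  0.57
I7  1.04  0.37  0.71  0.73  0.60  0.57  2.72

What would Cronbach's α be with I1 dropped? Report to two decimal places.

Remaining items: I2, I3, I4, I5, I6, I7 (k = 6).
ΣVar(i) = 0.74 + 1.28 + 0.88 + 1.80 + 2.46 + 2.72 = 9.88
σ²_total = 9.88 + 2 × 9.22 = 28.32
α (item deleted) = (6/5)·(1 − 9.88/28.32) = 0.78

α = 0.78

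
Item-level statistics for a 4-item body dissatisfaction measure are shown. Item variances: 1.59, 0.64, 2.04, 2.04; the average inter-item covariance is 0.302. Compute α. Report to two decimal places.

ΣVar(i) = 1.59 + 0.64 + 2.04 + 2.04 = 6.31
Sum of the 6 distinct covariances = 6 × 0.302 = 1.812
Var(T) = ΣVar(i) + 2·Σcov = 6.31 + 2 × 1.812 = 9.934
α = (4/3)·(1 − 6.31/9.934) = 0.49

α = 0.49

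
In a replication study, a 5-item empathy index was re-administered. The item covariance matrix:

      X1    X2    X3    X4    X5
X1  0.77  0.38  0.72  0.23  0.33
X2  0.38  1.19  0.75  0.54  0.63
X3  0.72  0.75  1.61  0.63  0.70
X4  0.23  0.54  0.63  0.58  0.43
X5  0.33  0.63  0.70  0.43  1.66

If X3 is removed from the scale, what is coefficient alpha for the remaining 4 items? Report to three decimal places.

Remaining items: X1, X2, X4, X5 (k = 4).
ΣVar(i) = 0.77 + 1.19 + 0.58 + 1.66 = 4.20
σ²_T = 4.20 + 2 × 2.54 = 9.28
α (item deleted) = (4/3)·(1 − 4.20/9.28) = 0.730

coefficient alpha = 0.730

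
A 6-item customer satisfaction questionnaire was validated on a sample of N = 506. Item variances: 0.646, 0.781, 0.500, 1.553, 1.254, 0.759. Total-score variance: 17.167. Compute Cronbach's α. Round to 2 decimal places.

Σσᵢ² = 0.646 + 0.781 + 0.500 + 1.553 + 1.254 + 0.759 = 5.493
α = (k/(k−1))·(1 − Σσᵢ²/total variance) = (6/5)·(1 − 5.493/17.167) = 0.82

α = 0.82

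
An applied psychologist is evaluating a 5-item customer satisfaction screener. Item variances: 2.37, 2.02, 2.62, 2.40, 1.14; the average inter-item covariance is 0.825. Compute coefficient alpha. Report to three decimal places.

α = 0.762

Σσ²ᵢ = 2.37 + 2.02 + 2.62 + 2.40 + 1.14 = 10.55
Sum of the 10 distinct covariances = 10 × 0.825 = 8.250
σ²_T = Σσ²ᵢ + 2·Σcov = 10.55 + 2 × 8.250 = 27.050
α = (5/4)·(1 − 10.55/27.050) = 0.762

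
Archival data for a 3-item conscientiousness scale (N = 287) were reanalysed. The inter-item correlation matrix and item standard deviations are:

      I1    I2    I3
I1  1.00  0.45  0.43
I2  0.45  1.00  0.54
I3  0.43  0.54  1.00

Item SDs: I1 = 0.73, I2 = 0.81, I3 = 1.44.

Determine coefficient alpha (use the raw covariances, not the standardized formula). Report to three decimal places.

coefficient alpha = 0.679

Σσ²ᵢ = 0.73² + 0.81² + 1.44² = 3.2626
Covariances σ_ij = r_ij · s_i · s_j:
  σ(I1,I2) = 0.45 × 0.73 × 0.81 = 0.2661
  σ(I1,I3) = 0.43 × 0.73 × 1.44 = 0.4520
  σ(I2,I3) = 0.54 × 0.81 × 1.44 = 0.6299
σ²_T = Σσ²ᵢ + 2·Σσ_ij = 3.2626 + 2 × 1.3480 = 5.9586
α = (3/2)·(1 − 3.2626/5.9586) = 0.679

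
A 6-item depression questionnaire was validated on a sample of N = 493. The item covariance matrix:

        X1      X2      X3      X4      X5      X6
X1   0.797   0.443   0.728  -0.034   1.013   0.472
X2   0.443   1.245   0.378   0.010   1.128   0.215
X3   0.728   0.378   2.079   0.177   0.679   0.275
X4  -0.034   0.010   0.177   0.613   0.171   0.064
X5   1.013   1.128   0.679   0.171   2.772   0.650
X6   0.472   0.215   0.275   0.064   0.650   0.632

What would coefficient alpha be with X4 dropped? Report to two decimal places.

Remaining items: X1, X2, X3, X5, X6 (k = 5).
sum of item variances = 0.797 + 1.245 + 2.079 + 2.772 + 0.632 = 7.525
σ²_total = 7.525 + 2 × 5.981 = 19.487
α (item deleted) = (5/4)·(1 − 7.525/19.487) = 0.77

α = 0.77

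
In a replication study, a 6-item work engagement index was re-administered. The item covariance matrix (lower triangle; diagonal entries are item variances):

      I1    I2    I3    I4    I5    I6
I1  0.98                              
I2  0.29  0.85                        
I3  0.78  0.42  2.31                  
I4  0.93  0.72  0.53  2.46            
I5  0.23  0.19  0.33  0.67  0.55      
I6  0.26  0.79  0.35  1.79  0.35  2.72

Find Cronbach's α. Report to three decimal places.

sum of item variances = 0.98 + 0.85 + 2.31 + 2.46 + 0.55 + 2.72 = 9.87
Σ_{i<j} σ_ij = 8.63
total variance = 9.87 + 2 × 8.63 = 27.13
α = (k/(k−1))·(1 − sum of item variances/total variance) = (6/5)·(1 − 9.87/27.13) = 0.763

α = 0.763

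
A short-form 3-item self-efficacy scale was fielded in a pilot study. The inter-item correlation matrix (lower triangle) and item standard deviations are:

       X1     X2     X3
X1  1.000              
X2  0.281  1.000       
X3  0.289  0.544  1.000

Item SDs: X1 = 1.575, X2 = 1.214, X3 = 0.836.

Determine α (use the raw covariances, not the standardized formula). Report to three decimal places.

α = 0.581

Σσ²ᵢ = 1.575² + 1.214² + 0.836² = 4.6533
Covariances σ_ij = r_ij · s_i · s_j:
  σ(X1,X2) = 0.281 × 1.575 × 1.214 = 0.5373
  σ(X1,X3) = 0.289 × 1.575 × 0.836 = 0.3805
  σ(X2,X3) = 0.544 × 1.214 × 0.836 = 0.5521
σ²_T = Σσ²ᵢ + 2·Σσ_ij = 4.6533 + 2 × 1.4699 = 7.5931
α = (3/2)·(1 − 4.6533/7.5931) = 0.581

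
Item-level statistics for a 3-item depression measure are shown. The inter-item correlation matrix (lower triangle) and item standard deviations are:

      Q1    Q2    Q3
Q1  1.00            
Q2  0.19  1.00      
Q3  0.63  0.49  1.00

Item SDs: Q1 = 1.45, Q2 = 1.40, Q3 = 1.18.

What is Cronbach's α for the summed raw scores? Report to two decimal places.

Σσ²ᵢ = 1.45² + 1.40² + 1.18² = 5.4549
Covariances σ_ij = r_ij · s_i · s_j:
  σ(Q1,Q2) = 0.19 × 1.45 × 1.40 = 0.3857
  σ(Q1,Q3) = 0.63 × 1.45 × 1.18 = 1.0779
  σ(Q2,Q3) = 0.49 × 1.40 × 1.18 = 0.8095
σ²_T = Σσ²ᵢ + 2·Σσ_ij = 5.4549 + 2 × 2.2731 = 10.0011
α = (3/2)·(1 − 5.4549/10.0011) = 0.68

Cronbach's α = 0.68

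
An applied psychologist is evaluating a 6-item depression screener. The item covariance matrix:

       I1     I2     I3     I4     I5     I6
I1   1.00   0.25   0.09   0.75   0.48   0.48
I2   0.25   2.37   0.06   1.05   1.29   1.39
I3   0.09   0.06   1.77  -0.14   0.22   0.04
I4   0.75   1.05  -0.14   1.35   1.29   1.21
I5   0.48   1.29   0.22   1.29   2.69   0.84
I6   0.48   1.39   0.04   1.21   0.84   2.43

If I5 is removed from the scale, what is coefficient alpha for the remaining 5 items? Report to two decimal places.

coefficient alpha = 0.67

Remaining items: I1, I2, I3, I4, I6 (k = 5).
sum of item variances = 1.00 + 2.37 + 1.77 + 1.35 + 2.43 = 8.92
σ²_T = 8.92 + 2 × 5.18 = 19.28
α (item deleted) = (5/4)·(1 − 8.92/19.28) = 0.67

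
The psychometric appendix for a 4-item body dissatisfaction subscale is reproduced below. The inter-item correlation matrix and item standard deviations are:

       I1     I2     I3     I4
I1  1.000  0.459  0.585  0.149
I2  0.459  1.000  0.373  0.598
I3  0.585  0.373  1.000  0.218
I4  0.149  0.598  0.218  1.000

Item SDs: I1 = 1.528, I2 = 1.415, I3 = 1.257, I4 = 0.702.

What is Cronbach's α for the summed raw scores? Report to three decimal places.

Σσ²ᵢ = 1.528² + 1.415² + 1.257² + 0.702² = 6.4099
Covariances σ_ij = r_ij · s_i · s_j:
  σ(I1,I2) = 0.459 × 1.528 × 1.415 = 0.9924
  σ(I1,I3) = 0.585 × 1.528 × 1.257 = 1.1236
  σ(I1,I4) = 0.149 × 1.528 × 0.702 = 0.1598
  σ(I2,I3) = 0.373 × 1.415 × 1.257 = 0.6634
  σ(I2,I4) = 0.598 × 1.415 × 0.702 = 0.5940
  σ(I3,I4) = 0.218 × 1.257 × 0.702 = 0.1924
σ²_T = Σσ²ᵢ + 2·Σσ_ij = 6.4099 + 2 × 3.7256 = 13.8611
α = (4/3)·(1 − 6.4099/13.8611) = 0.717

Cronbach's α = 0.717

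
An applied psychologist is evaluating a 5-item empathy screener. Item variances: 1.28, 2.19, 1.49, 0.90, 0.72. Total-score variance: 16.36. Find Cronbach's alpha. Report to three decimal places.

Σσ²ᵢ = 1.28 + 2.19 + 1.49 + 0.90 + 0.72 = 6.58
α = (k/(k−1))·(1 − Σσ²ᵢ/total variance) = (5/4)·(1 − 6.58/16.36) = 0.747

α = 0.747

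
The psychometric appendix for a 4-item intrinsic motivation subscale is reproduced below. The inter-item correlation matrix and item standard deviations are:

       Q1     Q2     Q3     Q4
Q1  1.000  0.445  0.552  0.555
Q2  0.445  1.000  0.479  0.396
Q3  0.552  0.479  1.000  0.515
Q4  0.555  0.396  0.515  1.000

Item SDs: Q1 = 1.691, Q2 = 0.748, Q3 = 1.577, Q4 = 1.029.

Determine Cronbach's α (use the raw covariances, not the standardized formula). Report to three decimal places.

α = 0.766

Σσ²ᵢ = 1.691² + 0.748² + 1.577² + 1.029² = 6.9648
Covariances σ_ij = r_ij · s_i · s_j:
  σ(Q1,Q2) = 0.445 × 1.691 × 0.748 = 0.5629
  σ(Q1,Q3) = 0.552 × 1.691 × 1.577 = 1.4720
  σ(Q1,Q4) = 0.555 × 1.691 × 1.029 = 0.9657
  σ(Q2,Q3) = 0.479 × 0.748 × 1.577 = 0.5650
  σ(Q2,Q4) = 0.396 × 0.748 × 1.029 = 0.3048
  σ(Q3,Q4) = 0.515 × 1.577 × 1.029 = 0.8357
σ²_T = Σσ²ᵢ + 2·Σσ_ij = 6.9648 + 2 × 4.7061 = 16.3770
α = (4/3)·(1 − 6.9648/16.3770) = 0.766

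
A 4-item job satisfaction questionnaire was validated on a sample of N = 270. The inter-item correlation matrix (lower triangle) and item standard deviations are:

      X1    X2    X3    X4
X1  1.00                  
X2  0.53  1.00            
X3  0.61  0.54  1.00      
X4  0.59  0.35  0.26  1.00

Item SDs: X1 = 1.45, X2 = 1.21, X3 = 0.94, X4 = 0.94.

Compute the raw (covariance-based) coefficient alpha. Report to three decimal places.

Σσ²ᵢ = 1.45² + 1.21² + 0.94² + 0.94² = 5.3338
Covariances σ_ij = r_ij · s_i · s_j:
  σ(X1,X2) = 0.53 × 1.45 × 1.21 = 0.9299
  σ(X1,X3) = 0.61 × 1.45 × 0.94 = 0.8314
  σ(X1,X4) = 0.59 × 1.45 × 0.94 = 0.8042
  σ(X2,X3) = 0.54 × 1.21 × 0.94 = 0.6142
  σ(X2,X4) = 0.35 × 1.21 × 0.94 = 0.3981
  σ(X3,X4) = 0.26 × 0.94 × 0.94 = 0.2297
σ²_T = Σσ²ᵢ + 2·Σσ_ij = 5.3338 + 2 × 3.8075 = 12.9488
α = (4/3)·(1 − 5.3338/12.9488) = 0.784

α = 0.784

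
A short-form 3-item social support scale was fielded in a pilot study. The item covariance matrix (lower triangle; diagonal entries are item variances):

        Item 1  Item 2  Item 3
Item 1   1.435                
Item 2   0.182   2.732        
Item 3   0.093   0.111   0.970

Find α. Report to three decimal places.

Σσᵢ² = 1.435 + 2.732 + 0.970 = 5.137
Sum of the distinct covariances = 0.386
Var(T) = 5.137 + 2 × 0.386 = 5.909
α = (k/(k−1))·(1 − Σσᵢ²/Var(T)) = (3/2)·(1 − 5.137/5.909) = 0.196

α = 0.196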